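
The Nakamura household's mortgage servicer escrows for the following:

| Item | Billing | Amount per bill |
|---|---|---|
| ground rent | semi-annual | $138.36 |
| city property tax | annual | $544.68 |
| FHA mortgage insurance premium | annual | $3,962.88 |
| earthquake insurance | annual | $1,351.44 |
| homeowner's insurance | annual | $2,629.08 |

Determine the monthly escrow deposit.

Ground rent: $138.36 × 2 = $276.72 annually
City property tax: $544.68 annually
FHA mortgage insurance premium: $3,962.88 annually
Earthquake insurance: $1,351.44 annually
Homeowner's insurance: $2,629.08 annually
Annual escrow total = $8,764.80
Base monthly escrow = $8,764.80 / 12 = $730.40

$730.40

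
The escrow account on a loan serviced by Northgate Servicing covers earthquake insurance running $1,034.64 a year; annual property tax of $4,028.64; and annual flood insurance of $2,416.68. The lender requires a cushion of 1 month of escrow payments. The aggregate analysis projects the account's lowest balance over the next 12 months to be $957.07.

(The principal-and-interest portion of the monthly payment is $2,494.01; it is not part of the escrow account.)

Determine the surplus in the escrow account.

Earthquake insurance = $1,034.64 per year
Property tax = $4,028.64 per year
Flood insurance = $2,416.68 per year
Combined annual = $1,034.64 + $4,028.64 + $2,416.68 = $7,479.96
Per month = $7,479.96 ÷ 12 = $623.33
Cushion = 1 × $623.33 = $623.33
Surplus = $957.07 − $623.33 = $333.74

$333.74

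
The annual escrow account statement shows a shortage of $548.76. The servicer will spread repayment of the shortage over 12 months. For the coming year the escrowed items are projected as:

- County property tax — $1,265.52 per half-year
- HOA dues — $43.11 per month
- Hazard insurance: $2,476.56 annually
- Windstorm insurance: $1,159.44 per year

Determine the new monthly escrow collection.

$602.76

County property tax — $1,265.52 × 2 = $2,531.04
HOA dues — $43.11 × 12 = $517.32
Hazard insurance — $2,476.56
Windstorm insurance — $1,159.44
Total per year = $2,531.04 + $517.32 + $2,476.56 + $1,159.44 = $6,684.36
Monthly = $6,684.36 / 12 = $557.03
Monthly shortage recovery: $548.76 ÷ 12 = $45.73
New monthly escrow = $557.03 + $45.73 = $602.76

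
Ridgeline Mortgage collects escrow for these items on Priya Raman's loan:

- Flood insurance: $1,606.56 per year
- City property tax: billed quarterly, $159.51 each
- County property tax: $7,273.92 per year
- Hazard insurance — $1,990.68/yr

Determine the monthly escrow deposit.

Flood insurance: $1,606.56 annually
City property tax: $159.51 × 4 = $638.04 annually
County property tax: $7,273.92 annually
Hazard insurance: $1,990.68 annually
Yearly total = $1,606.56 + $638.04 + $7,273.92 + $1,990.68 = $11,509.20
Per month = $11,509.20 / 12 = $959.10

$959.10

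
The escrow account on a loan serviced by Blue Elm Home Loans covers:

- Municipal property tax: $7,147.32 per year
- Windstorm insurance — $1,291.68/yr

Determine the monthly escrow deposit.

$703.25

Municipal property tax: $7,147.32/yr
Windstorm insurance: $1,291.68/yr
Yearly total = $8,439.00
Base monthly escrow = $8,439.00 ÷ 12 = $703.25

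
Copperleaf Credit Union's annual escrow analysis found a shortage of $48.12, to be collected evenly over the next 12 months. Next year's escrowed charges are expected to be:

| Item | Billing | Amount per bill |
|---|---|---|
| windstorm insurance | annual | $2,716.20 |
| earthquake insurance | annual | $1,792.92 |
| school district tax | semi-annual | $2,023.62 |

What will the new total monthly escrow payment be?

$717.04

Windstorm insurance — $2,716.20 annually
Earthquake insurance — $1,792.92 annually
School district tax — $2,023.62 × 2 = $4,047.24 annually
Yearly total = $8,556.36
Base monthly escrow = $8,556.36 ÷ 12 = $713.03
Shortage spread = $48.12 ÷ 12 = $4.01/mo
Adjusted monthly = $713.03 + $4.01 = $717.04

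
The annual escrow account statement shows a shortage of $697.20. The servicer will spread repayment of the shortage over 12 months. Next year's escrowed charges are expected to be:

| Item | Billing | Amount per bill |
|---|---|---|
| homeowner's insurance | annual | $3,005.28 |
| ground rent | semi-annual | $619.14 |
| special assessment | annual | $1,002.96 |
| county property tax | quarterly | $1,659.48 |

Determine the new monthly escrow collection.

$1,048.47

Homeowner's insurance: $3,005.28/yr
Ground rent: $619.14 × 2 = $1,238.28/yr
Special assessment: $1,002.96/yr
County property tax: $1,659.48 × 4 = $6,637.92/yr
Total per year = $3,005.28 + $1,238.28 + $1,002.96 + $6,637.92 = $11,884.44
Per month = $11,884.44 / 12 = $990.37
Monthly shortage recovery: $697.20 ÷ 12 = $58.10
Adjusted monthly = $990.37 + $58.10 = $1,048.47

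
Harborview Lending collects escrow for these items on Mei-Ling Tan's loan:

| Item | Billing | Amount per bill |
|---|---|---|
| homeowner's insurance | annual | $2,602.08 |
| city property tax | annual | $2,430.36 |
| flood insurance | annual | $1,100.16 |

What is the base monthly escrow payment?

$511.05

Homeowner's insurance — $2,602.08 per year
City property tax — $2,430.36 per year
Flood insurance — $1,100.16 per year
Combined annual = $6,132.60
Per month = $6,132.60 / 12 = $511.05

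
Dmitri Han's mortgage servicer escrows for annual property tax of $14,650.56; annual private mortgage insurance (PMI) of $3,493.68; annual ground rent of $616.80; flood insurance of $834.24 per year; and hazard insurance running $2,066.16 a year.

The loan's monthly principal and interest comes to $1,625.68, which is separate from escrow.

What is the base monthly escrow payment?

Property tax = $14,650.56
Private mortgage insurance (PMI) = $3,493.68
Ground rent = $616.80
Flood insurance = $834.24
Hazard insurance = $2,066.16
Annual escrow total = $21,661.44
Base monthly escrow = $21,661.44 / 12 = $1,805.12

$1,805.12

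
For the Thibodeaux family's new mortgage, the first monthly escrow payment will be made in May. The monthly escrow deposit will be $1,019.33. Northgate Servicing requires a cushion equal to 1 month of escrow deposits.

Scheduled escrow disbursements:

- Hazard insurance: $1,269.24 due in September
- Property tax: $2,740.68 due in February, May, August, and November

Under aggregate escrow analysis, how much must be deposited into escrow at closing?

$3,375.30

Cushion = 1 × $1,019.33 = $1,019.33
Trial balance (start $0, +$1,019.33 each month, − disbursements):
  May: +$1,019.33 − $2,740.68 → -$1,721.35
  Jun: +$1,019.33 → -$702.02
  Jul: +$1,019.33 → $317.31
  Aug: +$1,019.33 − $2,740.68 → -$1,404.04
  Sep: +$1,019.33 − $1,269.24 → -$1,653.95
  Oct: +$1,019.33 → -$634.62
  Nov: +$1,019.33 − $2,740.68 → -$2,355.97
  Dec: +$1,019.33 → -$1,336.64
  Jan: +$1,019.33 → -$317.31
  Feb: +$1,019.33 − $2,740.68 → -$2,038.66
  Mar: +$1,019.33 → -$1,019.33
  Apr: +$1,019.33 → $0.00
Lowest trial balance = -$2,355.97 (Nov)
Initial deposit = cushion − low point = $1,019.33 − (-$2,355.97) = $3,375.30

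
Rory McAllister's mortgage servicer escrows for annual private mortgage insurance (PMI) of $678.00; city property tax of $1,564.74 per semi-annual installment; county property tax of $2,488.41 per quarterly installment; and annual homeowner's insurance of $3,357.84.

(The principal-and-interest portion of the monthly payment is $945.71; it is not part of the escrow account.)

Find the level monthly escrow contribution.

$1,426.58

Private mortgage insurance (PMI): $678.00/yr
City property tax: $1,564.74 × 2 = $3,129.48/yr
County property tax: $2,488.41 × 4 = $9,953.64/yr
Homeowner's insurance: $3,357.84/yr
Combined annual = $678.00 + $3,129.48 + $9,953.64 + $3,357.84 = $17,118.96
Base monthly escrow = $17,118.96 / 12 = $1,426.58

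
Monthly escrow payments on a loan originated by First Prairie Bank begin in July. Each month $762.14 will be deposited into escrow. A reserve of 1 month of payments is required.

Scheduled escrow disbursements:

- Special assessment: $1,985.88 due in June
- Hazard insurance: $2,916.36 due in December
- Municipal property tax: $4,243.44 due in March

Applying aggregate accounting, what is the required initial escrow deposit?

$1,062.68

Cushion = 1 × $762.14 = $762.14
Trial balance (start $0, +$762.14 each month, − disbursements):
  Jul: +$762.14 → $762.14
  Aug: +$762.14 → $1,524.28
  Sep: +$762.14 → $2,286.42
  Oct: +$762.14 → $3,048.56
  Nov: +$762.14 → $3,810.70
  Dec: +$762.14 − $2,916.36 → $1,656.48
  Jan: +$762.14 → $2,418.62
  Feb: +$762.14 → $3,180.76
  Mar: +$762.14 − $4,243.44 → -$300.54
  Apr: +$762.14 → $461.60
  May: +$762.14 → $1,223.74
  Jun: +$762.14 − $1,985.88 → $0.00
Lowest trial balance = -$300.54 (Mar)
Initial deposit = cushion − low point = $762.14 − (-$300.54) = $1,062.68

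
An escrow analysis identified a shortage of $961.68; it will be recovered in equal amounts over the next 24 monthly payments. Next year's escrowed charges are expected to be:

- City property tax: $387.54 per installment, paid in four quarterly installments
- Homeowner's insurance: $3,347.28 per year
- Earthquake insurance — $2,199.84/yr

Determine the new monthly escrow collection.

$631.51

City property tax = $387.54 × 4 = $1,550.16 annually
Homeowner's insurance = $3,347.28 annually
Earthquake insurance = $2,199.84 annually
Combined annual = $7,097.28
Monthly = $7,097.28 / 12 = $591.44
Shortage spread = $961.68 / 24 = $40.07/mo
Adjusted monthly = $591.44 + $40.07 = $631.51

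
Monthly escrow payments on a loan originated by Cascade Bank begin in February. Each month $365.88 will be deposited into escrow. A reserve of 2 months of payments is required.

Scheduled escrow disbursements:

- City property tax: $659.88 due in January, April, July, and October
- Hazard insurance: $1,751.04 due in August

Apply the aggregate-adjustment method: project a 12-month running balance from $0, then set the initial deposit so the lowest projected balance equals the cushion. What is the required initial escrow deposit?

$1,241.40

Cushion = 2 × $365.88 = $731.76
Trial balance (start $0, +$365.88 each month, − disbursements):
  Feb: +$365.88 → $365.88
  Mar: +$365.88 → $731.76
  Apr: +$365.88 − $659.88 → $437.76
  May: +$365.88 → $803.64
  Jun: +$365.88 → $1,169.52
  Jul: +$365.88 − $659.88 → $875.52
  Aug: +$365.88 − $1,751.04 → -$509.64
  Sep: +$365.88 → -$143.76
  Oct: +$365.88 − $659.88 → -$437.76
  Nov: +$365.88 → -$71.88
  Dec: +$365.88 → $294.00
  Jan: +$365.88 − $659.88 → $0.00
Lowest trial balance = -$509.64 (Aug)
Initial deposit = cushion − low point = $731.76 − (-$509.64) = $1,241.40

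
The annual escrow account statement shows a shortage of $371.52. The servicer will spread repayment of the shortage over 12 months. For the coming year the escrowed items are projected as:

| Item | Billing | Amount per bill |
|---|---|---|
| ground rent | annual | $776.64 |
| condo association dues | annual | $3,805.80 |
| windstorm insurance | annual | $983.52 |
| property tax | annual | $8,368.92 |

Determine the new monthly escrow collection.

Ground rent: $776.64
Condo association dues: $3,805.80
Windstorm insurance: $983.52
Property tax: $8,368.92
Annual escrow total = $13,934.88
Base monthly escrow = $13,934.88 ÷ 12 = $1,161.24
Shortage per month = $371.52 / 12 = $30.96
New monthly escrow = $1,161.24 + $30.96 = $1,192.20

$1,192.20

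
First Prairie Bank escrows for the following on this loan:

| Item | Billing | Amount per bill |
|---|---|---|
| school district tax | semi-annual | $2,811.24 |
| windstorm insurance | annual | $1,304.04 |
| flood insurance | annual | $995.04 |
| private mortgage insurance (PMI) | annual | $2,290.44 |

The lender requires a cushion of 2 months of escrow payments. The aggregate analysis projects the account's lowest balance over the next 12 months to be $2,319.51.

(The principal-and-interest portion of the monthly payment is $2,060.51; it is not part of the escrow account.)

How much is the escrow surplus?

School district tax = $2,811.24 × 2 = $5,622.48 per year
Windstorm insurance = $1,304.04 per year
Flood insurance = $995.04 per year
Private mortgage insurance (PMI) = $2,290.44 per year
Total annual escrow = $5,622.48 + $1,304.04 + $995.04 + $2,290.44 = $10,212.00
Base monthly escrow = $10,212.00 ÷ 12 = $851.00
Required cushion = 2 × $851.00 = $1,702.00
Surplus = $2,319.51 − $1,702.00 = $617.51

$617.51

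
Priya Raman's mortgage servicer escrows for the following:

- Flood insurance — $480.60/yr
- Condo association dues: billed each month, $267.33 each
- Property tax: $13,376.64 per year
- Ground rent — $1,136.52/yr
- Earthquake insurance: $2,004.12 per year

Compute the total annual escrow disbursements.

Flood insurance: $480.60/yr
Condo association dues: $267.33 × 12 = $3,207.96/yr
Property tax: $13,376.64/yr
Ground rent: $1,136.52/yr
Earthquake insurance: $2,004.12/yr
Combined annual = $20,205.84

$20,205.84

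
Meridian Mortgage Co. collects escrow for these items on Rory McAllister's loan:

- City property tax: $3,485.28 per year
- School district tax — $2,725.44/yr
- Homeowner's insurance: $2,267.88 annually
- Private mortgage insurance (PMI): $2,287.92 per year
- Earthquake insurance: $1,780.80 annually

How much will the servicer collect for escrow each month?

$1,045.61

City property tax = $3,485.28/yr
School district tax = $2,725.44/yr
Homeowner's insurance = $2,267.88/yr
Private mortgage insurance (PMI) = $2,287.92/yr
Earthquake insurance = $1,780.80/yr
Yearly total = $12,547.32
Per month = $12,547.32 ÷ 12 = $1,045.61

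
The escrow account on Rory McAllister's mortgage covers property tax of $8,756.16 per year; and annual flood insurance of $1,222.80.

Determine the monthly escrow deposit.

Property tax = $8,756.16 annually
Flood insurance = $1,222.80 annually
Combined annual = $8,756.16 + $1,222.80 = $9,978.96
Monthly escrow = $9,978.96 / 12 = $831.58

$831.58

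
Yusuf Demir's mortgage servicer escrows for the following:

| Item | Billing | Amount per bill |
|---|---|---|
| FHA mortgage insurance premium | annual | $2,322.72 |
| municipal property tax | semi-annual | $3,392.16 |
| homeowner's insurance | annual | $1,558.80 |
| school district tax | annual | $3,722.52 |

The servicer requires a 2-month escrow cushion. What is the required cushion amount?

$2,398.06

FHA mortgage insurance premium = $2,322.72 per year
Municipal property tax = $3,392.16 × 2 = $6,784.32 per year
Homeowner's insurance = $1,558.80 per year
School district tax = $3,722.52 per year
Yearly total = $14,388.36
Base monthly escrow = $14,388.36 / 12 = $1,199.03
Required cushion = 2 × $1,199.03 = $2,398.06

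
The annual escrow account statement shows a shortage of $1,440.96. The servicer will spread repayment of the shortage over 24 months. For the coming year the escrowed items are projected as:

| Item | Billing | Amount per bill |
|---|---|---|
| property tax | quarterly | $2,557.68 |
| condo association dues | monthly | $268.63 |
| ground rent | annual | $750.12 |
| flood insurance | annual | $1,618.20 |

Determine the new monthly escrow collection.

Property tax — $2,557.68 × 4 = $10,230.72
Condo association dues — $268.63 × 12 = $3,223.56
Ground rent — $750.12
Flood insurance — $1,618.20
Total per year = $10,230.72 + $3,223.56 + $750.12 + $1,618.20 = $15,822.60
Monthly escrow = $15,822.60 ÷ 12 = $1,318.55
Monthly shortage recovery: $1,440.96 / 24 = $60.04
Adjusted monthly = $1,318.55 + $60.04 = $1,378.59

$1,378.59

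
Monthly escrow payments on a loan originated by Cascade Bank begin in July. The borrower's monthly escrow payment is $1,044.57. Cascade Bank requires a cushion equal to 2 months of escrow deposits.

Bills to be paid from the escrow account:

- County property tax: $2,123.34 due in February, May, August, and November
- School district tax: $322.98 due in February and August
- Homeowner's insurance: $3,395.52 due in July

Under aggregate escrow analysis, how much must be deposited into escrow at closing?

$5,841.84

Cushion = 2 × $1,044.57 = $2,089.14
Trial balance (start $0, +$1,044.57 each month, − disbursements):
  Jul: +$1,044.57 − $3,395.52 → -$2,350.95
  Aug: +$1,044.57 − $2,446.32 → -$3,752.70
  Sep: +$1,044.57 → -$2,708.13
  Oct: +$1,044.57 → -$1,663.56
  Nov: +$1,044.57 − $2,123.34 → -$2,742.33
  Dec: +$1,044.57 → -$1,697.76
  Jan: +$1,044.57 → -$653.19
  Feb: +$1,044.57 − $2,446.32 → -$2,054.94
  Mar: +$1,044.57 → -$1,010.37
  Apr: +$1,044.57 → $34.20
  May: +$1,044.57 − $2,123.34 → -$1,044.57
  Jun: +$1,044.57 → $0.00
Lowest trial balance = -$3,752.70 (Aug)
Initial deposit = cushion − low point = $2,089.14 − (-$3,752.70) = $5,841.84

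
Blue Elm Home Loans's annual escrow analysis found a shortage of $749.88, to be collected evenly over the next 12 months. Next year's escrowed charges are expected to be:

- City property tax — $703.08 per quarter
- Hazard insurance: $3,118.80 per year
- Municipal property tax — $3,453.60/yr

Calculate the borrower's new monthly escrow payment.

City property tax: $703.08 × 4 = $2,812.32 per year
Hazard insurance: $3,118.80 per year
Municipal property tax: $3,453.60 per year
Total annual escrow = $9,384.72
Base monthly escrow = $9,384.72 ÷ 12 = $782.06
Shortage per month = $749.88 ÷ 12 = $62.49
New monthly escrow = $782.06 + $62.49 = $844.55

$844.55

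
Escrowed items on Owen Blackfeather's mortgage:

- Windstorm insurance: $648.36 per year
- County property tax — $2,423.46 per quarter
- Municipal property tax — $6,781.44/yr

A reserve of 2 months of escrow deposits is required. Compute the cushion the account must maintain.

Windstorm insurance: $648.36/yr
County property tax: $2,423.46 × 4 = $9,693.84/yr
Municipal property tax: $6,781.44/yr
Total per year = $17,123.64
Per month = $17,123.64 ÷ 12 = $1,426.97
Required cushion = 2 × $1,426.97 = $2,853.94

$2,853.94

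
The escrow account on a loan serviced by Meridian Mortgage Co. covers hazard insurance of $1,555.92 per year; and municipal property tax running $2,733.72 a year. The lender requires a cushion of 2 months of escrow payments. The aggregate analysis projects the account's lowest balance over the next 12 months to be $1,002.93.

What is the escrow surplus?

$287.99

Hazard insurance = $1,555.92
Municipal property tax = $2,733.72
Yearly total = $1,555.92 + $2,733.72 = $4,289.64
Monthly = $4,289.64 / 12 = $357.47
Required cushion = 2 × $357.47 = $714.94
Surplus = $1,002.93 − $714.94 = $287.99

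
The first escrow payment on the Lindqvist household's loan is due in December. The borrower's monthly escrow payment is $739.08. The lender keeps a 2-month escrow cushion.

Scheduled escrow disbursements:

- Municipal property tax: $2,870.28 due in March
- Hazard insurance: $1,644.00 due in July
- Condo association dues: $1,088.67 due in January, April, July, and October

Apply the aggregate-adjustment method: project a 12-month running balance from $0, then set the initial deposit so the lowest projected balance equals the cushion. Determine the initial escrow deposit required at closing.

$3,345.81

Cushion = 2 × $739.08 = $1,478.16
Trial balance (start $0, +$739.08 each month, − disbursements):
  Dec: +$739.08 → $739.08
  Jan: +$739.08 − $1,088.67 → $389.49
  Feb: +$739.08 → $1,128.57
  Mar: +$739.08 − $2,870.28 → -$1,002.63
  Apr: +$739.08 − $1,088.67 → -$1,352.22
  May: +$739.08 → -$613.14
  Jun: +$739.08 → $125.94
  Jul: +$739.08 − $2,732.67 → -$1,867.65
  Aug: +$739.08 → -$1,128.57
  Sep: +$739.08 → -$389.49
  Oct: +$739.08 − $1,088.67 → -$739.08
  Nov: +$739.08 → $0.00
Lowest trial balance = -$1,867.65 (Jul)
Initial deposit = cushion − low point = $1,478.16 − (-$1,867.65) = $3,345.81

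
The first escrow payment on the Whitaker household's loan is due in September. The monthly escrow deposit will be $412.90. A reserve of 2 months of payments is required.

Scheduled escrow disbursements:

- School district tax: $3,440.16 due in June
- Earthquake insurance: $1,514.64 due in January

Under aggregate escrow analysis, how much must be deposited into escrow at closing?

$1,651.60

Cushion = 2 × $412.90 = $825.80
Trial balance (start $0, +$412.90 each month, − disbursements):
  Sep: +$412.90 → $412.90
  Oct: +$412.90 → $825.80
  Nov: +$412.90 → $1,238.70
  Dec: +$412.90 → $1,651.60
  Jan: +$412.90 − $1,514.64 → $549.86
  Feb: +$412.90 → $962.76
  Mar: +$412.90 → $1,375.66
  Apr: +$412.90 → $1,788.56
  May: +$412.90 → $2,201.46
  Jun: +$412.90 − $3,440.16 → -$825.80
  Jul: +$412.90 → -$412.90
  Aug: +$412.90 → $0.00
Lowest trial balance = -$825.80 (Jun)
Initial deposit = cushion − low point = $825.80 − (-$825.80) = $1,651.60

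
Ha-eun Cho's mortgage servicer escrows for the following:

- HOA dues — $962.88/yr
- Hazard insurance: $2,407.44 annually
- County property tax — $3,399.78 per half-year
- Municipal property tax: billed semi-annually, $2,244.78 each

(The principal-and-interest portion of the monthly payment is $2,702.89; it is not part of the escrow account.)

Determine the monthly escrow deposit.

HOA dues = $962.88 annually
Hazard insurance = $2,407.44 annually
County property tax = $3,399.78 × 2 = $6,799.56 annually
Municipal property tax = $2,244.78 × 2 = $4,489.56 annually
Annual escrow total = $14,659.44
Monthly escrow = $14,659.44 ÷ 12 = $1,221.62

$1,221.62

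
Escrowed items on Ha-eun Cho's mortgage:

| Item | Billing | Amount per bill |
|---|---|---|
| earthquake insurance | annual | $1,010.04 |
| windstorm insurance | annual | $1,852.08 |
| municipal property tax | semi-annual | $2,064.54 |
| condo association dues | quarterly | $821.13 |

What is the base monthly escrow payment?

$856.31

Earthquake insurance = $1,010.04 per year
Windstorm insurance = $1,852.08 per year
Municipal property tax = $2,064.54 × 2 = $4,129.08 per year
Condo association dues = $821.13 × 4 = $3,284.52 per year
Combined annual = $1,010.04 + $1,852.08 + $4,129.08 + $3,284.52 = $10,275.72
Base monthly escrow = $10,275.72 ÷ 12 = $856.31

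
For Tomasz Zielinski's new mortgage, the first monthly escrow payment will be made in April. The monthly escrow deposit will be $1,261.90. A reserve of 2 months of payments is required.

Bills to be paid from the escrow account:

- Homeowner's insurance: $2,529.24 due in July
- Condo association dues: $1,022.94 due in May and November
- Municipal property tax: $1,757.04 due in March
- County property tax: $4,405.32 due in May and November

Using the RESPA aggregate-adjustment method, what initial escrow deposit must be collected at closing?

Cushion = 2 × $1,261.90 = $2,523.80
Trial balance (start $0, +$1,261.90 each month, − disbursements):
  Apr: +$1,261.90 → $1,261.90
  May: +$1,261.90 − $5,428.26 → -$2,904.46
  Jun: +$1,261.90 → -$1,642.56
  Jul: +$1,261.90 − $2,529.24 → -$2,909.90
  Aug: +$1,261.90 → -$1,648.00
  Sep: +$1,261.90 → -$386.10
  Oct: +$1,261.90 → $875.80
  Nov: +$1,261.90 − $5,428.26 → -$3,290.56
  Dec: +$1,261.90 → -$2,028.66
  Jan: +$1,261.90 → -$766.76
  Feb: +$1,261.90 → $495.14
  Mar: +$1,261.90 − $1,757.04 → $0.00
Lowest trial balance = -$3,290.56 (Nov)
Initial deposit = cushion − low point = $2,523.80 − (-$3,290.56) = $5,814.36

$5,814.36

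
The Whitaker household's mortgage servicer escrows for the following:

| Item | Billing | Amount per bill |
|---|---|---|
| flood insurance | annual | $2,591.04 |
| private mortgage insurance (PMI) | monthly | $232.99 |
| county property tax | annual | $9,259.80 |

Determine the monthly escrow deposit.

Flood insurance: $2,591.04 per year
Private mortgage insurance (PMI): $232.99 × 12 = $2,795.88 per year
County property tax: $9,259.80 per year
Yearly total = $2,591.04 + $2,795.88 + $9,259.80 = $14,646.72
Monthly = $14,646.72 / 12 = $1,220.56

$1,220.56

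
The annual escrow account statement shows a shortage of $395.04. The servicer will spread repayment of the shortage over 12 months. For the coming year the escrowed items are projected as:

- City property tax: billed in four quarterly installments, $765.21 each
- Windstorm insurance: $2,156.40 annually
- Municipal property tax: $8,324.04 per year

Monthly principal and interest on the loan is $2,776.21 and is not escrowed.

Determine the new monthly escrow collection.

$1,161.36

City property tax: $765.21 × 4 = $3,060.84 annually
Windstorm insurance: $2,156.40 annually
Municipal property tax: $8,324.04 annually
Yearly total = $13,541.28
Per month = $13,541.28 / 12 = $1,128.44
Monthly shortage recovery: $395.04 ÷ 12 = $32.92
New monthly escrow = $1,128.44 + $32.92 = $1,161.36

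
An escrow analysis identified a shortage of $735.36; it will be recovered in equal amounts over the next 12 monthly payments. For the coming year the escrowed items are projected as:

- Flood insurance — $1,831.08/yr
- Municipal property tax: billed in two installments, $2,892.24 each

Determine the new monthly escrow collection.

$695.91

Flood insurance = $1,831.08/yr
Municipal property tax = $2,892.24 × 2 = $5,784.48/yr
Combined annual = $7,615.56
Per month = $7,615.56 / 12 = $634.63
Monthly shortage recovery: $735.36 ÷ 12 = $61.28
New monthly escrow = $634.63 + $61.28 = $695.91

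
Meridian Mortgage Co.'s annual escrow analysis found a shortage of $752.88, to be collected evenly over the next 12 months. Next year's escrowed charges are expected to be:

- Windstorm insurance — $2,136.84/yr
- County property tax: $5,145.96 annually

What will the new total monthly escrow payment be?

Windstorm insurance: $2,136.84 per year
County property tax: $5,145.96 per year
Total per year = $2,136.84 + $5,145.96 = $7,282.80
Monthly = $7,282.80 / 12 = $606.90
Shortage spread = $752.88 / 12 = $62.74/mo
Adjusted monthly = $606.90 + $62.74 = $669.64

$669.64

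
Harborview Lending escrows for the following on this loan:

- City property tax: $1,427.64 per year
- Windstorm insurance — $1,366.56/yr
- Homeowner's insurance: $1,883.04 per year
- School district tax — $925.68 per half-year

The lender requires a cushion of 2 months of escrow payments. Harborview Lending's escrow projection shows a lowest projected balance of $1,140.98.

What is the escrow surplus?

$52.88

City property tax — $1,427.64 per year
Windstorm insurance — $1,366.56 per year
Homeowner's insurance — $1,883.04 per year
School district tax — $925.68 × 2 = $1,851.36 per year
Total annual escrow = $6,528.60
Monthly escrow = $6,528.60 ÷ 12 = $544.05
Required reserve = 2 × $544.05 = $1,088.10
Surplus = $1,140.98 − $1,088.10 = $52.88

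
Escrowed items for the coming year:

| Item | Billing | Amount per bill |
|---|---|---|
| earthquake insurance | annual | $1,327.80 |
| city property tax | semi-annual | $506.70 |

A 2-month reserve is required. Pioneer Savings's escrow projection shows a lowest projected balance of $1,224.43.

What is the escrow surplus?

Earthquake insurance — $1,327.80 per year
City property tax — $506.70 × 2 = $1,013.40 per year
Yearly total = $2,341.20
Base monthly escrow = $2,341.20 / 12 = $195.10
Cushion = 2 × $195.10 = $390.20
Excess over cushion: $1,224.43 − $390.20 = $834.23

$834.23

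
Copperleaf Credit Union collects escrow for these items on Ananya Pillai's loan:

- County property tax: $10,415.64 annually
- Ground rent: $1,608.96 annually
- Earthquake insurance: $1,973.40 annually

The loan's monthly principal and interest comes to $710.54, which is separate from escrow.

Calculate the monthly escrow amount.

$1,166.50

County property tax = $10,415.64 annually
Ground rent = $1,608.96 annually
Earthquake insurance = $1,973.40 annually
Combined annual = $13,998.00
Monthly = $13,998.00 / 12 = $1,166.50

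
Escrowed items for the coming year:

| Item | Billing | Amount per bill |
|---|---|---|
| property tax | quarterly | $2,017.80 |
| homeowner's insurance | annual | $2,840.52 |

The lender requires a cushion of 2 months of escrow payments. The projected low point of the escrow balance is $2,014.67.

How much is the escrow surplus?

$196.05

Property tax: $2,017.80 × 4 = $8,071.20 per year
Homeowner's insurance: $2,840.52 per year
Total per year = $8,071.20 + $2,840.52 = $10,911.72
Base monthly escrow = $10,911.72 / 12 = $909.31
Required cushion = 2 × $909.31 = $1,818.62
Surplus = $2,014.67 − $1,818.62 = $196.05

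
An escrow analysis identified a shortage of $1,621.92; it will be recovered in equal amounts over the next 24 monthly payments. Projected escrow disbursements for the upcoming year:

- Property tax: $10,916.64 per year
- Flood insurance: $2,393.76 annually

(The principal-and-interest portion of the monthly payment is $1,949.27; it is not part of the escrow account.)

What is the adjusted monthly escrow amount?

$1,176.78

Property tax — $10,916.64 annually
Flood insurance — $2,393.76 annually
Total annual escrow = $13,310.40
Per month = $13,310.40 ÷ 12 = $1,109.20
Monthly shortage recovery: $1,621.92 ÷ 24 = $67.58
New monthly escrow = $1,109.20 + $67.58 = $1,176.78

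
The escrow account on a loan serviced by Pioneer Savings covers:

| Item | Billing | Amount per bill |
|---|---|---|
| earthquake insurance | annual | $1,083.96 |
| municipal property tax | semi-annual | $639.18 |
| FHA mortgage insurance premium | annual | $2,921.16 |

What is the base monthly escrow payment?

Earthquake insurance — $1,083.96
Municipal property tax — $639.18 × 2 = $1,278.36
FHA mortgage insurance premium — $2,921.16
Combined annual = $5,283.48
Base monthly escrow = $5,283.48 ÷ 12 = $440.29

$440.29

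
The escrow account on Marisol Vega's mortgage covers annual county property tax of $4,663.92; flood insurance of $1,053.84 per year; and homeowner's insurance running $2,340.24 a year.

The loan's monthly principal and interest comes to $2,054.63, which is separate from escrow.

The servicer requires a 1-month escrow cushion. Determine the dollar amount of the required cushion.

County property tax = $4,663.92 annually
Flood insurance = $1,053.84 annually
Homeowner's insurance = $2,340.24 annually
Total per year = $4,663.92 + $1,053.84 + $2,340.24 = $8,058.00
Base monthly escrow = $8,058.00 ÷ 12 = $671.50
Cushion = 1 × $671.50 = $671.50

$671.50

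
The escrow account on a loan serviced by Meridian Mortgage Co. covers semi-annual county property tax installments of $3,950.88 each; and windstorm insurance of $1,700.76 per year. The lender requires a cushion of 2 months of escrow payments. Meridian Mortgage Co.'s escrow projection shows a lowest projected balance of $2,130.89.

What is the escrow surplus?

County property tax — $3,950.88 × 2 = $7,901.76 per year
Windstorm insurance — $1,700.76 per year
Annual escrow total = $7,901.76 + $1,700.76 = $9,602.52
Monthly = $9,602.52 ÷ 12 = $800.21
Required reserve = 2 × $800.21 = $1,600.42
Surplus = $2,130.89 − $1,600.42 = $530.47

$530.47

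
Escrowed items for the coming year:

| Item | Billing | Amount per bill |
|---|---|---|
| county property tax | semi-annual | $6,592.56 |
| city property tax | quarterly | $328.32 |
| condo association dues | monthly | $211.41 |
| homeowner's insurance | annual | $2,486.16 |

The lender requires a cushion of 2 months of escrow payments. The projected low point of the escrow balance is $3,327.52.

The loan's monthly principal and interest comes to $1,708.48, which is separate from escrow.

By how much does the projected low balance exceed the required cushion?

County property tax = $6,592.56 × 2 = $13,185.12 annually
City property tax = $328.32 × 4 = $1,313.28 annually
Condo association dues = $211.41 × 12 = $2,536.92 annually
Homeowner's insurance = $2,486.16 annually
Yearly total = $19,521.48
Monthly escrow = $19,521.48 / 12 = $1,626.79
Required cushion = 2 × $1,626.79 = $3,253.58
Excess over cushion: $3,327.52 − $3,253.58 = $73.94

$73.94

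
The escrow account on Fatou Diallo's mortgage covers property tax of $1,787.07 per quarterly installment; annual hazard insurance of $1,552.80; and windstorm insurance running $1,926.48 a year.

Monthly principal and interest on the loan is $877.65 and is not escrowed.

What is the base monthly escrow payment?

$885.63

Property tax = $1,787.07 × 4 = $7,148.28/yr
Hazard insurance = $1,552.80/yr
Windstorm insurance = $1,926.48/yr
Total annual escrow = $7,148.28 + $1,552.80 + $1,926.48 = $10,627.56
Per month = $10,627.56 ÷ 12 = $885.63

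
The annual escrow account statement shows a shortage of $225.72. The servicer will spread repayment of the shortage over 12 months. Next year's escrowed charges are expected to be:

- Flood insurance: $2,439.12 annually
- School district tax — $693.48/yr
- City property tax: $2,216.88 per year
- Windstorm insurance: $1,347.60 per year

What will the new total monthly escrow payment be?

Flood insurance: $2,439.12
School district tax: $693.48
City property tax: $2,216.88
Windstorm insurance: $1,347.60
Annual escrow total = $6,697.08
Per month = $6,697.08 ÷ 12 = $558.09
Shortage spread = $225.72 / 12 = $18.81/mo
New monthly escrow = $558.09 + $18.81 = $576.90

$576.90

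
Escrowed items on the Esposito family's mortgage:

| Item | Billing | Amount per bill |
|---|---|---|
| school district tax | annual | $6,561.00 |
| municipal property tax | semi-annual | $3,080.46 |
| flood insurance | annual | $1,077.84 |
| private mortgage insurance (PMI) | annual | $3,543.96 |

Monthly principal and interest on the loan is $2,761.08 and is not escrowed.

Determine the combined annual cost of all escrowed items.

$17,343.72

School district tax = $6,561.00 annually
Municipal property tax = $3,080.46 × 2 = $6,160.92 annually
Flood insurance = $1,077.84 annually
Private mortgage insurance (PMI) = $3,543.96 annually
Combined annual = $17,343.72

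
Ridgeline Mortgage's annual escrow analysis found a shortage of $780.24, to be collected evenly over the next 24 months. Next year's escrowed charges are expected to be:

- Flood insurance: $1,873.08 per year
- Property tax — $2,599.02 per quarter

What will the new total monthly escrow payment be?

$1,054.94

Flood insurance — $1,873.08 annually
Property tax — $2,599.02 × 4 = $10,396.08 annually
Total per year = $12,269.16
Monthly escrow = $12,269.16 ÷ 12 = $1,022.43
Shortage spread = $780.24 / 24 = $32.51/mo
Adjusted monthly = $1,022.43 + $32.51 = $1,054.94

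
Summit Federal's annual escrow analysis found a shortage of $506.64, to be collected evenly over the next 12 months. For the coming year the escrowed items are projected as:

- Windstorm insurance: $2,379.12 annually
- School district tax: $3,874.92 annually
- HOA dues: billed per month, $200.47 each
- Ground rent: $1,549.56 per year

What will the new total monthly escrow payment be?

$892.99

Windstorm insurance: $2,379.12 per year
School district tax: $3,874.92 per year
HOA dues: $200.47 × 12 = $2,405.64 per year
Ground rent: $1,549.56 per year
Total per year = $2,379.12 + $3,874.92 + $2,405.64 + $1,549.56 = $10,209.24
Per month = $10,209.24 ÷ 12 = $850.77
Shortage spread = $506.64 / 12 = $42.22/mo
New monthly escrow = $850.77 + $42.22 = $892.99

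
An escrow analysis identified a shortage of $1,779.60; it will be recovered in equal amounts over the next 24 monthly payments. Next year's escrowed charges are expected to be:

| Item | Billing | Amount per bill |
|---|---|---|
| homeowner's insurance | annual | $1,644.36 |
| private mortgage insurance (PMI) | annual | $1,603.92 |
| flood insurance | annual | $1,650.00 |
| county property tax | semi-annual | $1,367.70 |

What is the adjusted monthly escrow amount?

$710.29

Homeowner's insurance — $1,644.36/yr
Private mortgage insurance (PMI) — $1,603.92/yr
Flood insurance — $1,650.00/yr
County property tax — $1,367.70 × 2 = $2,735.40/yr
Total annual escrow = $7,633.68
Base monthly escrow = $7,633.68 ÷ 12 = $636.14
Shortage spread = $1,779.60 / 24 = $74.15/mo
New monthly escrow = $636.14 + $74.15 = $710.29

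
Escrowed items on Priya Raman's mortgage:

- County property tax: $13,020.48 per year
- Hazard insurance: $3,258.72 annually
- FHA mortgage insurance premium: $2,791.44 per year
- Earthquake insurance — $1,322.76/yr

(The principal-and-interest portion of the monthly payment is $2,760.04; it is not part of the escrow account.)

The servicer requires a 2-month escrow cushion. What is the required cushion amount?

$3,398.90

County property tax = $13,020.48 annually
Hazard insurance = $3,258.72 annually
FHA mortgage insurance premium = $2,791.44 annually
Earthquake insurance = $1,322.76 annually
Yearly total = $13,020.48 + $3,258.72 + $2,791.44 + $1,322.76 = $20,393.40
Monthly escrow = $20,393.40 ÷ 12 = $1,699.45
Reserve = 2 × $1,699.45 = $3,398.90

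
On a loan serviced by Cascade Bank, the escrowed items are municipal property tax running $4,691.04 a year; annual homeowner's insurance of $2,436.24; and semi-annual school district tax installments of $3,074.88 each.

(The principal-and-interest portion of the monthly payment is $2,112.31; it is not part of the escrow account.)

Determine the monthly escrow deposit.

Municipal property tax — $4,691.04
Homeowner's insurance — $2,436.24
School district tax — $3,074.88 × 2 = $6,149.76
Yearly total = $4,691.04 + $2,436.24 + $6,149.76 = $13,277.04
Per month = $13,277.04 / 12 = $1,106.42

$1,106.42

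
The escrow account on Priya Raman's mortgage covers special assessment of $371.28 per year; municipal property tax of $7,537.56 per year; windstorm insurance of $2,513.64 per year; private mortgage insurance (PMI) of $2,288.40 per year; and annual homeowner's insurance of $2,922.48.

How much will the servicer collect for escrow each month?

$1,302.78

Special assessment — $371.28/yr
Municipal property tax — $7,537.56/yr
Windstorm insurance — $2,513.64/yr
Private mortgage insurance (PMI) — $2,288.40/yr
Homeowner's insurance — $2,922.48/yr
Total per year = $371.28 + $7,537.56 + $2,513.64 + $2,288.40 + $2,922.48 = $15,633.36
Base monthly escrow = $15,633.36 ÷ 12 = $1,302.78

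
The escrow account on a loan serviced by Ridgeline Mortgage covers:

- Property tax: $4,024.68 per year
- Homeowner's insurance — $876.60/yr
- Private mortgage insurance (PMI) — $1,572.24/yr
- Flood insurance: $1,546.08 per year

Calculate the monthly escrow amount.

Property tax: $4,024.68
Homeowner's insurance: $876.60
Private mortgage insurance (PMI): $1,572.24
Flood insurance: $1,546.08
Combined annual = $4,024.68 + $876.60 + $1,572.24 + $1,546.08 = $8,019.60
Base monthly escrow = $8,019.60 / 12 = $668.30

$668.30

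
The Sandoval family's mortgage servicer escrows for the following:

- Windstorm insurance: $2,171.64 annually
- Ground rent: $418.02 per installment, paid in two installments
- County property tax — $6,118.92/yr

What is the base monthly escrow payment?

$760.55

Windstorm insurance = $2,171.64
Ground rent = $418.02 × 2 = $836.04
County property tax = $6,118.92
Total per year = $2,171.64 + $836.04 + $6,118.92 = $9,126.60
Per month = $9,126.60 / 12 = $760.55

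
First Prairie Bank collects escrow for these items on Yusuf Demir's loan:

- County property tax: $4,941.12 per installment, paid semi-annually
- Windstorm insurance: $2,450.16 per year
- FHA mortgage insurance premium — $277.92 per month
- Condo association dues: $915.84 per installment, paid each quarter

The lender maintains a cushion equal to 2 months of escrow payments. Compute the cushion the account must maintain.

County property tax: $4,941.12 × 2 = $9,882.24 annually
Windstorm insurance: $2,450.16 annually
FHA mortgage insurance premium: $277.92 × 12 = $3,335.04 annually
Condo association dues: $915.84 × 4 = $3,663.36 annually
Total per year = $19,330.80
Per month = $19,330.80 ÷ 12 = $1,610.90
Reserve = 2 × $1,610.90 = $3,221.80

$3,221.80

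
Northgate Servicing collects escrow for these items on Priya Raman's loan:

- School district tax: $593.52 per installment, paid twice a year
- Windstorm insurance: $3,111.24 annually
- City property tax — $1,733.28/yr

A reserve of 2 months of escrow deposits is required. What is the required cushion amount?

$1,005.26

School district tax = $593.52 × 2 = $1,187.04
Windstorm insurance = $3,111.24
City property tax = $1,733.28
Total annual escrow = $1,187.04 + $3,111.24 + $1,733.28 = $6,031.56
Per month = $6,031.56 / 12 = $502.63
Reserve = 2 × $502.63 = $1,005.26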